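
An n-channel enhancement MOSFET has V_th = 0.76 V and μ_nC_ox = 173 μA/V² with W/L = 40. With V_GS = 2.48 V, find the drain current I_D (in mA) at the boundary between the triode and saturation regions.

At the boundary V_DS = V_ov = V_GS − V_th = 2.48 − 0.76 = 1.72 V.
k_n = μ_nC_ox · (W/L) = 6.92 mA/V².
I_D = ½ k_n V_ov² = 0.5 × 6.92 × 1.72² = 10.2 mA.

I_D = 10.2 mA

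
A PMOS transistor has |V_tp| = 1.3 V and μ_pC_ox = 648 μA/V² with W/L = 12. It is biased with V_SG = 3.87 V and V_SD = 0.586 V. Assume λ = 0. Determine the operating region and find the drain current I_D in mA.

k_p = μ_pC_ox · (W/L) = 7.776 mA/V².
V_ov = V_SG − |V_tp| = 3.87 − 1.3 = 2.57 V.
Since V_SD = 0.586 V < V_ov = 2.57 V, the device is in the triode region.
I_D = k_p [V_ov · V_SD − ½ V_SD²] = 7.776 × [2.57 × 0.586 − 0.5 × 0.586²] = 10.4 mA.

Triode; I_D = 10.4 mA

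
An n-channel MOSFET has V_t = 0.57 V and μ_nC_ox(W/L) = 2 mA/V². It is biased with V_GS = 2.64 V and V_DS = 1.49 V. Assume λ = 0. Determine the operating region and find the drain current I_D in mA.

Triode; I_D = 3.95 mA

V_ov = V_GS − V_t = 2.64 − 0.57 = 2.07 V.
Since V_DS = 1.49 V < V_ov = 2.07 V, the device is in the triode region.
I_D = k_n [V_ov · V_DS − ½ V_DS²] = 2 × [2.07 × 1.49 − 0.5 × 1.49²] = 3.95 mA.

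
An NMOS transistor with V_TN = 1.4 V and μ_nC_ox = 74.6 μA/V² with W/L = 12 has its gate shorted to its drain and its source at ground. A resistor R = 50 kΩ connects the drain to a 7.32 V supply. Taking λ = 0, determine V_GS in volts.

V_GS = 1.89 V

With gate tied to drain, V_GS = V_DS ≥ V_GS − V_TN, so the device is in saturation.
k_n = μ_nC_ox · (W/L) = 0.8952 mA/V².
KCL at the drain: ½ k_n (V_GS − V_TN)² = (V_DD − V_GS)/R.
Let x = V_GS − 1.4. Then 22.4 x² + x − 5.92 = 0, giving x = 0.492 V (positive root), so V_GS = 1.89 V.
I_D = (V_DD − V_GS)/R = (7.32 − 1.89) / 50 = 0.109 mA.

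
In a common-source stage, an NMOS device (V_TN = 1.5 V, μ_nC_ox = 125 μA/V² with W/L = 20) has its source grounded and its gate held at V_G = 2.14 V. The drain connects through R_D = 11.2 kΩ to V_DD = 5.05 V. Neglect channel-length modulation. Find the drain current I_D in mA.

V_GS = V_G = 2.14 V, so V_ov = 2.14 − 1.5 = 0.64 V.
k_n = μ_nC_ox · (W/L) = 2.5 mA/V².
Assume saturation: I_D = ½ k_n V_ov² = 0.5 × 2.5 × 0.64² = 0.512 mA, giving V_DS = V_DD − I_D R_D = 5.05 − 0.512 × 11.2 = -0.684 V.
But -0.684 V < V_ov = 0.64 V, so the device is actually in triode.
In triode I_D = k_n[V_ov V_DS − ½ V_DS²] and I_D = (V_DD − V_DS)/R_D. Equating: 14 V_DS² − 18.92 V_DS + 5.05 = 0, giving V_DS = 0.366 V (the root below V_ov).
I_D = (5.05 − 0.366) / 11.2 = 0.418 mA.

I_D = 0.418 mA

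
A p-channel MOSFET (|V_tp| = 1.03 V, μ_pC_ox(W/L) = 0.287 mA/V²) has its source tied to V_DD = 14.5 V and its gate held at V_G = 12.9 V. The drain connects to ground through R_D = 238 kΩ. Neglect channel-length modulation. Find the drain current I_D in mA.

V_SG = V_DD − V_G = 14.5 − 12.9 = 1.6 V, so V_ov = 1.6 − 1.03 = 0.57 V.
Assume saturation: I_D = ½ k_p V_ov² = 0.5 × 0.287 × 0.57² = 0.0466 mA, giving V_SD = V_DD − I_D R_D = 14.5 − 0.0466 × 238 = 3.4 V.
V_SD = 3.4 V ≥ V_ov = 0.57 V, confirming saturation.

I_D = 0.0466 mA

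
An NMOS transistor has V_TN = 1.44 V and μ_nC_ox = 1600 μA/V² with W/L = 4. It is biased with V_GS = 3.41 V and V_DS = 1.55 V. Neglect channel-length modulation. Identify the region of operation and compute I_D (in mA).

k_n = μ_nC_ox · (W/L) = 6.4 mA/V².
V_ov = V_GS − V_TN = 3.41 − 1.44 = 1.97 V.
Since V_DS = 1.55 V < V_ov = 1.97 V, the device is in the triode region.
I_D = k_n [V_ov · V_DS − ½ V_DS²] = 6.4 × [1.97 × 1.55 − 0.5 × 1.55²] = 11.9 mA.

Triode; I_D = 11.9 mA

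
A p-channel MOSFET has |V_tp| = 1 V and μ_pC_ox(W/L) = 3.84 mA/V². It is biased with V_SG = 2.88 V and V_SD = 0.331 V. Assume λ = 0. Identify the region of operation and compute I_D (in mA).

Triode; I_D = 2.18 mA

V_ov = V_SG − |V_tp| = 2.88 − 1 = 1.88 V.
Since V_SD = 0.331 V < V_ov = 1.88 V, the device is in the triode region.
I_D = k_p [V_ov · V_SD − ½ V_SD²] = 3.84 × [1.88 × 0.331 − 0.5 × 0.331²] = 2.18 mA.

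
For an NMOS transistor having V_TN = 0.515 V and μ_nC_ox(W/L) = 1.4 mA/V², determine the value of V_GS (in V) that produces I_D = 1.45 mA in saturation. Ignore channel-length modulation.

In saturation I_D = ½ k_n (V_GS − V_TN)², so V_GS − V_TN = √(2 I_D / k_n) = √(2 × 1.45 / 1.4) = 1.44 V.
V_GS = 0.515 + 1.44 = 1.95 V.

V_GS = 1.95 V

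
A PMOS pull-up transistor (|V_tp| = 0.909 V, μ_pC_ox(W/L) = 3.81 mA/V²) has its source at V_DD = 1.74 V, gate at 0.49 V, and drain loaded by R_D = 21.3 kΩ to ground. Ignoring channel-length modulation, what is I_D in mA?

I_D = 0.0785 mA

V_SG = V_DD − V_G = 1.74 − 0.49 = 1.25 V, so V_ov = 1.25 − 0.909 = 0.341 V.
Assume saturation: I_D = ½ k_p V_ov² = 0.5 × 3.81 × 0.341² = 0.222 mA, giving V_SD = V_DD − I_D R_D = 1.74 − 0.222 × 21.3 = -2.98 V.
But -2.98 V < V_ov = 0.341 V, so the device is actually in triode.
In triode I_D = k_p[V_ov V_SD − ½ V_SD²] and I_D = (V_DD − V_SD)/R_D. Equating: 40.6 V_SD² − 28.67 V_SD + 1.74 = 0, giving V_SD = 0.067 V (the root below V_ov).
I_D = (1.74 − 0.067) / 21.3 = 0.0785 mA.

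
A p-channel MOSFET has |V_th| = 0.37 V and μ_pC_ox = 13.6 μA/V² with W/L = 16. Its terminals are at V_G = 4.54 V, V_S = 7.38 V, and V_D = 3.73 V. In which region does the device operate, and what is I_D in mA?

V_SG = V_S − V_G = 7.38 − 4.54 = 2.84 V; V_SD = V_S − V_D = 7.38 − 3.73 = 3.65 V.
k_p = μ_pC_ox · (W/L) = 0.2176 mA/V².
V_ov = V_SG − |V_th| = 2.84 − 0.37 = 2.47 V.
Since V_SD = 3.65 V ≥ V_ov = 2.47 V, the device is in saturation.
I_D = ½ k_p V_ov² = 0.5 × 0.2176 × 2.47² = 0.664 mA.

Saturation; I_D = 0.664 mA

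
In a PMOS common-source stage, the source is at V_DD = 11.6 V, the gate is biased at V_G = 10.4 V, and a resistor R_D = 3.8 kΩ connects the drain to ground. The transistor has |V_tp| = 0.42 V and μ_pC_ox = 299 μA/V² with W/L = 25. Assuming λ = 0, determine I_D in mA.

V_SG = V_DD − V_G = 11.6 − 10.4 = 1.2 V, so V_ov = 1.2 − 0.42 = 0.78 V.
k_p = μ_pC_ox · (W/L) = 7.475 mA/V².
Assume saturation: I_D = ½ k_p V_ov² = 0.5 × 7.475 × 0.78² = 2.27 mA, giving V_SD = V_DD − I_D R_D = 11.6 − 2.27 × 3.8 = 2.96 V.
V_SD = 2.96 V ≥ V_ov = 0.78 V, confirming saturation.

I_D = 2.27 mA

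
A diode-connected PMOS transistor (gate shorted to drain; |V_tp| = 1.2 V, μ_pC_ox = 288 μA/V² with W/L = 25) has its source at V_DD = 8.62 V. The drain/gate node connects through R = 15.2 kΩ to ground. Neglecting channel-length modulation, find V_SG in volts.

V_SG = 1.56 V

With gate tied to drain, V_SG = V_SD ≥ V_SG − |V_tp|, so the device is in saturation.
k_p = μ_pC_ox · (W/L) = 7.2 mA/V².
KCL at the drain: ½ k_p (V_SG − |V_tp|)² = (V_DD − V_SG)/R.
Let x = V_SG − 1.2. Then 54.7 x² + x − 7.42 = 0, giving x = 0.359 V (positive root), so V_SG = 1.56 V.
I_D = (V_DD − V_SG)/R = (8.62 − 1.56) / 15.2 = 0.465 mA.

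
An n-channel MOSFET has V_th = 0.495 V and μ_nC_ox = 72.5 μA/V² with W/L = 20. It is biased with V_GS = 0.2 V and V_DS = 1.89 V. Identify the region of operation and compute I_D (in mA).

Cutoff; I_D = 0 mA

V_GS = 0.2 V < V_th = 0.495 V, so the transistor is in cutoff.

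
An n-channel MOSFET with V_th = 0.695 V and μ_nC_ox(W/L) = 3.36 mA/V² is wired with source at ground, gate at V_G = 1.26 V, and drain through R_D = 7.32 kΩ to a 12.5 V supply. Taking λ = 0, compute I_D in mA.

V_GS = V_G = 1.26 V, so V_ov = 1.26 − 0.695 = 0.565 V.
Assume saturation: I_D = ½ k_n V_ov² = 0.5 × 3.36 × 0.565² = 0.536 mA, giving V_DS = V_DD − I_D R_D = 12.5 − 0.536 × 7.32 = 8.57 V.
V_DS = 8.57 V ≥ V_ov = 0.565 V, confirming saturation.

I_D = 0.536 mA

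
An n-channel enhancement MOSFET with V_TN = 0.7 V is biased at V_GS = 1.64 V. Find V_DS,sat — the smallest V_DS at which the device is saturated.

V_DS,sat = 0.940 V

The boundary between triode and saturation is V_DS = V_GS − V_TN = V_ov.
V_ov = 1.64 − 0.7 = 0.94 V.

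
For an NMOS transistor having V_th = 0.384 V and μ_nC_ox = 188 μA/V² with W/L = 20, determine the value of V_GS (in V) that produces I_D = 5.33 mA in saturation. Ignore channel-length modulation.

V_GS = 2.07 V

k_n = μ_nC_ox · (W/L) = 3.76 mA/V².
In saturation I_D = ½ k_n (V_GS − V_th)², so V_GS − V_th = √(2 I_D / k_n) = √(2 × 5.33 / 3.76) = 1.68 V.
V_GS = 0.384 + 1.68 = 2.07 V.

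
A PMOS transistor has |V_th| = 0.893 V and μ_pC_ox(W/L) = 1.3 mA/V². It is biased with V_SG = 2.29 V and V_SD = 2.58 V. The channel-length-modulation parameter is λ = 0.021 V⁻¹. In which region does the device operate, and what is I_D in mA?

V_ov = V_SG − |V_th| = 2.29 − 0.893 = 1.4 V.
Since V_SD = 2.58 V ≥ V_ov = 1.4 V, the device is in saturation.
I_D = ½ k_p V_ov² (1 + λ V_SD) = 0.5 × 1.3 × 1.4² × (1 + 0.021 × 2.58) = 1.34 mA.

Saturation; I_D = 1.34 mA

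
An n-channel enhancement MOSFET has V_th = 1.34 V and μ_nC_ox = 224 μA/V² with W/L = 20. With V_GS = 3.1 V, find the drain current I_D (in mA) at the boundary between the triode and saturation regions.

At the boundary V_DS = V_ov = V_GS − V_th = 3.1 − 1.34 = 1.76 V.
k_n = μ_nC_ox · (W/L) = 4.48 mA/V².
I_D = ½ k_n V_ov² = 0.5 × 4.48 × 1.76² = 6.94 mA.

I_D = 6.94 mA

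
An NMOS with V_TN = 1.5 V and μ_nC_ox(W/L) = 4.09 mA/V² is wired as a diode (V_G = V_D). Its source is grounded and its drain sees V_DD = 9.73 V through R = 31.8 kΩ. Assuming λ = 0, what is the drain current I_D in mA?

With gate tied to drain, V_GS = V_DS ≥ V_GS − V_TN, so the device is in saturation.
KCL at the drain: ½ k_n (V_GS − V_TN)² = (V_DD − V_GS)/R.
Let x = V_GS − 1.5. Then 65 x² + x − 8.23 = 0, giving x = 0.348 V (positive root), so V_GS = 1.85 V.
I_D = (V_DD − V_GS)/R = (9.73 − 1.85) / 31.8 = 0.248 mA.

I_D = 0.248 mA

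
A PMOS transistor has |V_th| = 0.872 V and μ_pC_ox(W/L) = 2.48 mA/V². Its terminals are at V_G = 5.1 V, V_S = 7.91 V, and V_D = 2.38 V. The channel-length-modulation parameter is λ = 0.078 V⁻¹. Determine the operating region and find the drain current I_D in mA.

V_SG = V_S − V_G = 7.91 − 5.1 = 2.81 V; V_SD = V_S − V_D = 7.91 − 2.38 = 5.53 V.
V_ov = V_SG − |V_th| = 2.81 − 0.872 = 1.94 V.
Since V_SD = 5.53 V ≥ V_ov = 1.94 V, the device is in saturation.
I_D = ½ k_p V_ov² (1 + λ V_SD) = 0.5 × 2.48 × 1.94² × (1 + 0.078 × 5.53) = 6.67 mA.

Saturation; I_D = 6.67 mA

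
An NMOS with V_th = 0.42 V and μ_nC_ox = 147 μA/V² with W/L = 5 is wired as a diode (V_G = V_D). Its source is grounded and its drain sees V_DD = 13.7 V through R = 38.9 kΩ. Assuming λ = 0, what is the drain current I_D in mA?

With gate tied to drain, V_GS = V_DS ≥ V_GS − V_th, so the device is in saturation.
k_n = μ_nC_ox · (W/L) = 0.735 mA/V².
KCL at the drain: ½ k_n (V_GS − V_th)² = (V_DD − V_GS)/R.
Let x = V_GS − 0.42. Then 14.3 x² + x − 13.28 = 0, giving x = 0.929 V (positive root), so V_GS = 1.35 V.
I_D = (V_DD − V_GS)/R = (13.7 − 1.35) / 38.9 = 0.317 mA.

I_D = 0.317 mA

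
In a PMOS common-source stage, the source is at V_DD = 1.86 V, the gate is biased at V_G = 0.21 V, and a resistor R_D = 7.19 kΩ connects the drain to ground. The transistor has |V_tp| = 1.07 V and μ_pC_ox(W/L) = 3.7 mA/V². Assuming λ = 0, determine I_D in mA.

V_SG = V_DD − V_G = 1.86 − 0.21 = 1.65 V, so V_ov = 1.65 − 1.07 = 0.58 V.
Assume saturation: I_D = ½ k_p V_ov² = 0.5 × 3.7 × 0.58² = 0.622 mA, giving V_SD = V_DD − I_D R_D = 1.86 − 0.622 × 7.19 = -2.61 V.
But -2.61 V < V_ov = 0.58 V, so the device is actually in triode.
In triode I_D = k_p[V_ov V_SD − ½ V_SD²] and I_D = (V_DD − V_SD)/R_D. Equating: 13.3 V_SD² − 16.43 V_SD + 1.86 = 0, giving V_SD = 0.126 V (the root below V_ov).
I_D = (1.86 − 0.126) / 7.19 = 0.241 mA.

I_D = 0.241 mA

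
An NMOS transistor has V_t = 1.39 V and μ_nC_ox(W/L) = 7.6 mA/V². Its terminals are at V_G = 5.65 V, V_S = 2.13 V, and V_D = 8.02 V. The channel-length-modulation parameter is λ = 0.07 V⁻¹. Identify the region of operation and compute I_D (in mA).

Saturation; I_D = 24.3 mA

V_GS = V_G − V_S = 5.65 − 2.13 = 3.52 V; V_DS = V_D − V_S = 8.02 − 2.13 = 5.89 V.
V_ov = V_GS − V_t = 3.52 − 1.39 = 2.13 V.
Since V_DS = 5.89 V ≥ V_ov = 2.13 V, the device is in saturation.
I_D = ½ k_n V_ov² (1 + λ V_DS) = 0.5 × 7.6 × 2.13² × (1 + 0.07 × 5.89) = 24.3 mA.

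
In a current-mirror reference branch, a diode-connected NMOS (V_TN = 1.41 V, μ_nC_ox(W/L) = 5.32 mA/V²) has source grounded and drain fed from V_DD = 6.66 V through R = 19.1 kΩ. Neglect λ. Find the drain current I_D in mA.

I_D = 0.259 mA

With gate tied to drain, V_GS = V_DS ≥ V_GS − V_TN, so the device is in saturation.
KCL at the drain: ½ k_n (V_GS − V_TN)² = (V_DD − V_GS)/R.
Let x = V_GS − 1.41. Then 50.8 x² + x − 5.25 = 0, giving x = 0.312 V (positive root), so V_GS = 1.72 V.
I_D = (V_DD − V_GS)/R = (6.66 − 1.72) / 19.1 = 0.259 mA.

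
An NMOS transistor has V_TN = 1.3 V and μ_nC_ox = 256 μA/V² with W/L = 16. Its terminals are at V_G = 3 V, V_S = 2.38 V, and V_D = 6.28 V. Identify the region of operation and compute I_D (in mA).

Cutoff; I_D = 0 mA

V_GS = V_G − V_S = 3 − 2.38 = 0.62 V; V_DS = V_D − V_S = 6.28 − 2.38 = 3.9 V.
V_GS = 0.62 V < V_TN = 1.3 V, so the transistor is in cutoff.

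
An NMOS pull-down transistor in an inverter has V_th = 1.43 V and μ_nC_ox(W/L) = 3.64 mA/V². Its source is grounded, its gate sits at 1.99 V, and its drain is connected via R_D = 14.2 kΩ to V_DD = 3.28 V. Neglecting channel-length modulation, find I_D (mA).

I_D = 0.222 mA

V_GS = V_G = 1.99 V, so V_ov = 1.99 − 1.43 = 0.56 V.
Assume saturation: I_D = ½ k_n V_ov² = 0.5 × 3.64 × 0.56² = 0.571 mA, giving V_DS = V_DD − I_D R_D = 3.28 − 0.571 × 14.2 = -4.82 V.
But -4.82 V < V_ov = 0.56 V, so the device is actually in triode.
In triode I_D = k_n[V_ov V_DS − ½ V_DS²] and I_D = (V_DD − V_DS)/R_D. Equating: 25.8 V_DS² − 29.95 V_DS + 3.28 = 0, giving V_DS = 0.122 V (the root below V_ov).
I_D = (3.28 − 0.122) / 14.2 = 0.222 mA.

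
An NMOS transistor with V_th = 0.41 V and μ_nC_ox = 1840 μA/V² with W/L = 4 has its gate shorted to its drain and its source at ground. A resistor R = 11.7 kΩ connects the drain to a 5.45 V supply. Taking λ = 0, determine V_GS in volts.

With gate tied to drain, V_GS = V_DS ≥ V_GS − V_th, so the device is in saturation.
k_n = μ_nC_ox · (W/L) = 7.36 mA/V².
KCL at the drain: ½ k_n (V_GS − V_th)² = (V_DD − V_GS)/R.
Let x = V_GS − 0.41. Then 43.1 x² + x − 5.04 = 0, giving x = 0.331 V (positive root), so V_GS = 0.741 V.
I_D = (V_DD − V_GS)/R = (5.45 − 0.741) / 11.7 = 0.403 mA.

V_GS = 0.741 V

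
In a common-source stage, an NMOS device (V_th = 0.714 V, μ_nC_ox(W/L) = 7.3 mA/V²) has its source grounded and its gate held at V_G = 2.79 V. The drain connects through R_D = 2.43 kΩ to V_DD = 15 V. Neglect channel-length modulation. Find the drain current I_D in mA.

V_GS = V_G = 2.79 V, so V_ov = 2.79 − 0.714 = 2.08 V.
Assume saturation: I_D = ½ k_n V_ov² = 0.5 × 7.3 × 2.08² = 15.7 mA, giving V_DS = V_DD − I_D R_D = 15 − 15.7 × 2.43 = -23.2 V.
But -23.2 V < V_ov = 2.08 V, so the device is actually in triode.
In triode I_D = k_n[V_ov V_DS − ½ V_DS²] and I_D = (V_DD − V_DS)/R_D. Equating: 8.87 V_DS² − 37.83 V_DS + 15 = 0, giving V_DS = 0.442 V (the root below V_ov).
I_D = (15 − 0.442) / 2.43 = 5.99 mA.

I_D = 5.99 mA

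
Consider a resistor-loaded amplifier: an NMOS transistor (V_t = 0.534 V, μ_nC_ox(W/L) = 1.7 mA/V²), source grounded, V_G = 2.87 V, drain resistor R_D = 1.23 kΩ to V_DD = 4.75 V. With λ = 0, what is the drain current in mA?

V_GS = V_G = 2.87 V, so V_ov = 2.87 − 0.534 = 2.34 V.
Assume saturation: I_D = ½ k_n V_ov² = 0.5 × 1.7 × 2.34² = 4.64 mA, giving V_DS = V_DD − I_D R_D = 4.75 − 4.64 × 1.23 = -0.955 V.
But -0.955 V < V_ov = 2.34 V, so the device is actually in triode.
In triode I_D = k_n[V_ov V_DS − ½ V_DS²] and I_D = (V_DD − V_DS)/R_D. Equating: 1.05 V_DS² − 5.885 V_DS + 4.75 = 0, giving V_DS = 0.977 V (the root below V_ov).
I_D = (4.75 − 0.977) / 1.23 = 3.07 mA.

I_D = 3.07 mA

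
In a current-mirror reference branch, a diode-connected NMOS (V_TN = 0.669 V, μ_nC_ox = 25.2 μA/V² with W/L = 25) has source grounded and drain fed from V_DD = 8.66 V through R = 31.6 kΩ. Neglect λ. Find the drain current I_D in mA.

With gate tied to drain, V_GS = V_DS ≥ V_GS − V_TN, so the device is in saturation.
k_n = μ_nC_ox · (W/L) = 0.63 mA/V².
KCL at the drain: ½ k_n (V_GS − V_TN)² = (V_DD − V_GS)/R.
Let x = V_GS − 0.669. Then 9.95 x² + x − 7.991 = 0, giving x = 0.847 V (positive root), so V_GS = 1.52 V.
I_D = (V_DD − V_GS)/R = (8.66 − 1.52) / 31.6 = 0.226 mA.

I_D = 0.226 mA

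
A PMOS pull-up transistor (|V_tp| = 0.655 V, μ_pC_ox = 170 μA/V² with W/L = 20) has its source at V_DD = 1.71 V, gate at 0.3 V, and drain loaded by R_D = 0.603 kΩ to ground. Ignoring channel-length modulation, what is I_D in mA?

I_D = 0.969 mA

V_SG = V_DD − V_G = 1.71 − 0.3 = 1.41 V, so V_ov = 1.41 − 0.655 = 0.755 V.
k_p = μ_pC_ox · (W/L) = 3.4 mA/V².
Assume saturation: I_D = ½ k_p V_ov² = 0.5 × 3.4 × 0.755² = 0.969 mA, giving V_SD = V_DD − I_D R_D = 1.71 − 0.969 × 0.603 = 1.13 V.
V_SD = 1.13 V ≥ V_ov = 0.755 V, confirming saturation.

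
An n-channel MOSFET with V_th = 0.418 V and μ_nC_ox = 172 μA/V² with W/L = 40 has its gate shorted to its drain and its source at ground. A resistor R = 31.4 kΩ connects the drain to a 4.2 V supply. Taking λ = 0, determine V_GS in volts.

With gate tied to drain, V_GS = V_DS ≥ V_GS − V_th, so the device is in saturation.
k_n = μ_nC_ox · (W/L) = 6.88 mA/V².
KCL at the drain: ½ k_n (V_GS − V_th)² = (V_DD − V_GS)/R.
Let x = V_GS − 0.418. Then 108 x² + x − 3.782 = 0, giving x = 0.183 V (positive root), so V_GS = 0.601 V.
I_D = (V_DD − V_GS)/R = (4.2 − 0.601) / 31.4 = 0.115 mA.

V_GS = 0.601 V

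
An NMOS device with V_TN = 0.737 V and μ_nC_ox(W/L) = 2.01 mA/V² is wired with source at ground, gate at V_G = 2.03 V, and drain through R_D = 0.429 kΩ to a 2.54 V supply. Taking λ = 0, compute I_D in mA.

I_D = 1.68 mA

V_GS = V_G = 2.03 V, so V_ov = 2.03 − 0.737 = 1.29 V.
Assume saturation: I_D = ½ k_n V_ov² = 0.5 × 2.01 × 1.29² = 1.68 mA, giving V_DS = V_DD − I_D R_D = 2.54 − 1.68 × 0.429 = 1.82 V.
V_DS = 1.82 V ≥ V_ov = 1.29 V, confirming saturation.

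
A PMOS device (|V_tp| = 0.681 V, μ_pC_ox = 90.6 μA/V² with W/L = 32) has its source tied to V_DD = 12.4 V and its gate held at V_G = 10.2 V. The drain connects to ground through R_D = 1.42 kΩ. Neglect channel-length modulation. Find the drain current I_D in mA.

I_D = 3.34 mA

V_SG = V_DD − V_G = 12.4 − 10.2 = 2.2 V, so V_ov = 2.2 − 0.681 = 1.52 V.
k_p = μ_pC_ox · (W/L) = 2.899 mA/V².
Assume saturation: I_D = ½ k_p V_ov² = 0.5 × 2.899 × 1.52² = 3.34 mA, giving V_SD = V_DD − I_D R_D = 12.4 − 3.34 × 1.42 = 7.65 V.
V_SD = 7.65 V ≥ V_ov = 1.52 V, confirming saturation.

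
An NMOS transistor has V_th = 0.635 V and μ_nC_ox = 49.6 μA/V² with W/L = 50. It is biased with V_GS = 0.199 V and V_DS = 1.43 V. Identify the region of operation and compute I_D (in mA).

Cutoff; I_D = 0 mA

V_GS = 0.199 V < V_th = 0.635 V, so the transistor is in cutoff.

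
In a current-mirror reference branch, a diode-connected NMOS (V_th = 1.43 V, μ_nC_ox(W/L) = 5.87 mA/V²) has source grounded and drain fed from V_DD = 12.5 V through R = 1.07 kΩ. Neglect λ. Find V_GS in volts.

With gate tied to drain, V_GS = V_DS ≥ V_GS − V_th, so the device is in saturation.
KCL at the drain: ½ k_n (V_GS − V_th)² = (V_DD − V_GS)/R.
Let x = V_GS − 1.43. Then 3.14 x² + x − 11.07 = 0, giving x = 1.73 V (positive root), so V_GS = 3.16 V.
I_D = (V_DD − V_GS)/R = (12.5 − 3.16) / 1.07 = 8.73 mA.

V_GS = 3.16 V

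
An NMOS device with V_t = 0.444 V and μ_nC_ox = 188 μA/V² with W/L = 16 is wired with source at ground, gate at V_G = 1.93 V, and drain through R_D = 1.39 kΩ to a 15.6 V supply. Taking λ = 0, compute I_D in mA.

I_D = 3.32 mA

V_GS = V_G = 1.93 V, so V_ov = 1.93 − 0.444 = 1.49 V.
k_n = μ_nC_ox · (W/L) = 3.008 mA/V².
Assume saturation: I_D = ½ k_n V_ov² = 0.5 × 3.008 × 1.49² = 3.32 mA, giving V_DS = V_DD − I_D R_D = 15.6 − 3.32 × 1.39 = 11 V.
V_DS = 11 V ≥ V_ov = 1.49 V, confirming saturation.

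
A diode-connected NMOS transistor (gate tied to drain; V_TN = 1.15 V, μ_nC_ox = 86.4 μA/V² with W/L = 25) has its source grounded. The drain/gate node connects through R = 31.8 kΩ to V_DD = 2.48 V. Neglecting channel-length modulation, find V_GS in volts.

With gate tied to drain, V_GS = V_DS ≥ V_GS − V_TN, so the device is in saturation.
k_n = μ_nC_ox · (W/L) = 2.16 mA/V².
KCL at the drain: ½ k_n (V_GS − V_TN)² = (V_DD − V_GS)/R.
Let x = V_GS − 1.15. Then 34.3 x² + x − 1.33 = 0, giving x = 0.183 V (positive root), so V_GS = 1.33 V.
I_D = (V_DD − V_GS)/R = (2.48 − 1.33) / 31.8 = 0.0361 mA.

V_GS = 1.33 V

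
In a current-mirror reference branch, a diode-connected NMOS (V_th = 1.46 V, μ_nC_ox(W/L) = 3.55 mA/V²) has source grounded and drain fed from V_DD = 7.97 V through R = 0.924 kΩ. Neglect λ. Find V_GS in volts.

V_GS = 3.17 V

With gate tied to drain, V_GS = V_DS ≥ V_GS − V_th, so the device is in saturation.
KCL at the drain: ½ k_n (V_GS − V_th)² = (V_DD − V_GS)/R.
Let x = V_GS − 1.46. Then 1.64 x² + x − 6.51 = 0, giving x = 1.71 V (positive root), so V_GS = 3.17 V.
I_D = (V_DD − V_GS)/R = (7.97 − 3.17) / 0.924 = 5.19 mA.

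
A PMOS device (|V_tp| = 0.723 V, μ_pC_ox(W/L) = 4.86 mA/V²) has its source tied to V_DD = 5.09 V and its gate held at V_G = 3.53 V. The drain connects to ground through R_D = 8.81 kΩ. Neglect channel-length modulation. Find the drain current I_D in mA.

V_SG = V_DD − V_G = 5.09 − 3.53 = 1.56 V, so V_ov = 1.56 − 0.723 = 0.837 V.
Assume saturation: I_D = ½ k_p V_ov² = 0.5 × 4.86 × 0.837² = 1.7 mA, giving V_SD = V_DD − I_D R_D = 5.09 − 1.7 × 8.81 = -9.91 V.
But -9.91 V < V_ov = 0.837 V, so the device is actually in triode.
In triode I_D = k_p[V_ov V_SD − ½ V_SD²] and I_D = (V_DD − V_SD)/R_D. Equating: 21.4 V_SD² − 36.84 V_SD + 5.09 = 0, giving V_SD = 0.152 V (the root below V_ov).
I_D = (5.09 − 0.152) / 8.81 = 0.561 mA.

I_D = 0.561 mA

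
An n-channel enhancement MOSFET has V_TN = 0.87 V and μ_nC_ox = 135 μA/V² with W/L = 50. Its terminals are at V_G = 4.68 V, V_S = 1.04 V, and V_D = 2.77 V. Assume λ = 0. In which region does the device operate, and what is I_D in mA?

Triode; I_D = 22.2 mA

V_GS = V_G − V_S = 4.68 − 1.04 = 3.64 V; V_DS = V_D − V_S = 2.77 − 1.04 = 1.73 V.
k_n = μ_nC_ox · (W/L) = 6.75 mA/V².
V_ov = V_GS − V_TN = 3.64 − 0.87 = 2.77 V.
Since V_DS = 1.73 V < V_ov = 2.77 V, the device is in the triode region.
I_D = k_n [V_ov · V_DS − ½ V_DS²] = 6.75 × [2.77 × 1.73 − 0.5 × 1.73²] = 22.2 mA.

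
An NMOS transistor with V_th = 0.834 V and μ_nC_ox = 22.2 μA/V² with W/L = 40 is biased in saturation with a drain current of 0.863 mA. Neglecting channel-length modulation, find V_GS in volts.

V_GS = 2.23 V

k_n = μ_nC_ox · (W/L) = 0.888 mA/V².
In saturation I_D = ½ k_n (V_GS − V_th)², so V_GS − V_th = √(2 I_D / k_n) = √(2 × 0.863 / 0.888) = 1.39 V.
V_GS = 0.834 + 1.39 = 2.23 V.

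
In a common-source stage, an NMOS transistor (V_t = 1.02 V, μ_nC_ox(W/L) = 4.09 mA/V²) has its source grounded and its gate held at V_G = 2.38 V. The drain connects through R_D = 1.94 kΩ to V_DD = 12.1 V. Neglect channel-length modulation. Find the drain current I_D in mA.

I_D = 3.78 mA

V_GS = V_G = 2.38 V, so V_ov = 2.38 − 1.02 = 1.36 V.
Assume saturation: I_D = ½ k_n V_ov² = 0.5 × 4.09 × 1.36² = 3.78 mA, giving V_DS = V_DD − I_D R_D = 12.1 − 3.78 × 1.94 = 4.76 V.
V_DS = 4.76 V ≥ V_ov = 1.36 V, confirming saturation.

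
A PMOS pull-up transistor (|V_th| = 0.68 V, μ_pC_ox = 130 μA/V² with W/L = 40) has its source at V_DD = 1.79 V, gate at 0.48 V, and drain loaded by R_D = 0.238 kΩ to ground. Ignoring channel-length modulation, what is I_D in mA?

I_D = 1.03 mA

V_SG = V_DD − V_G = 1.79 − 0.48 = 1.31 V, so V_ov = 1.31 − 0.68 = 0.63 V.
k_p = μ_pC_ox · (W/L) = 5.2 mA/V².
Assume saturation: I_D = ½ k_p V_ov² = 0.5 × 5.2 × 0.63² = 1.03 mA, giving V_SD = V_DD − I_D R_D = 1.79 − 1.03 × 0.238 = 1.54 V.
V_SD = 1.54 V ≥ V_ov = 0.63 V, confirming saturation.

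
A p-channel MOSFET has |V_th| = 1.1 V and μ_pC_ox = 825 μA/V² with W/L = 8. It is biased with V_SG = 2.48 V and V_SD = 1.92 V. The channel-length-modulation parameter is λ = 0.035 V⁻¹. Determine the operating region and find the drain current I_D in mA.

Saturation; I_D = 6.71 mA

k_p = μ_pC_ox · (W/L) = 6.6 mA/V².
V_ov = V_SG − |V_th| = 2.48 − 1.1 = 1.38 V.
Since V_SD = 1.92 V ≥ V_ov = 1.38 V, the device is in saturation.
I_D = ½ k_p V_ov² (1 + λ V_SD) = 0.5 × 6.6 × 1.38² × (1 + 0.035 × 1.92) = 6.71 mA.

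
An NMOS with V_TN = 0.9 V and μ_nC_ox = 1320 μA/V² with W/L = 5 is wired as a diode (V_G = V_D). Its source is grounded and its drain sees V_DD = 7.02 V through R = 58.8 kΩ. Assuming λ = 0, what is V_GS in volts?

With gate tied to drain, V_GS = V_DS ≥ V_GS − V_TN, so the device is in saturation.
k_n = μ_nC_ox · (W/L) = 6.6 mA/V².
KCL at the drain: ½ k_n (V_GS − V_TN)² = (V_DD − V_GS)/R.
Let x = V_GS − 0.9. Then 194 x² + x − 6.12 = 0, giving x = 0.175 V (positive root), so V_GS = 1.08 V.
I_D = (V_DD − V_GS)/R = (7.02 − 1.08) / 58.8 = 0.101 mA.

V_GS = 1.08 V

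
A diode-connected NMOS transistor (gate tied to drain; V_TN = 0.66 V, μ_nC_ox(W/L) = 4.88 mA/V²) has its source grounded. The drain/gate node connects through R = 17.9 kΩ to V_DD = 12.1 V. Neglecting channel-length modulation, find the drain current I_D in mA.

With gate tied to drain, V_GS = V_DS ≥ V_GS − V_TN, so the device is in saturation.
KCL at the drain: ½ k_n (V_GS − V_TN)² = (V_DD − V_GS)/R.
Let x = V_GS − 0.66. Then 43.7 x² + x − 11.44 = 0, giving x = 0.5 V (positive root), so V_GS = 1.16 V.
I_D = (V_DD − V_GS)/R = (12.1 − 1.16) / 17.9 = 0.611 mA.

I_D = 0.611 mA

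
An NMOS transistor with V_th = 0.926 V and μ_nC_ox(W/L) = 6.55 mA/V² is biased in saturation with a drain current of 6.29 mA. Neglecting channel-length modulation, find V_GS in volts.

In saturation I_D = ½ k_n (V_GS − V_th)², so V_GS − V_th = √(2 I_D / k_n) = √(2 × 6.29 / 6.55) = 1.39 V.
V_GS = 0.926 + 1.39 = 2.31 V.

V_GS = 2.31 V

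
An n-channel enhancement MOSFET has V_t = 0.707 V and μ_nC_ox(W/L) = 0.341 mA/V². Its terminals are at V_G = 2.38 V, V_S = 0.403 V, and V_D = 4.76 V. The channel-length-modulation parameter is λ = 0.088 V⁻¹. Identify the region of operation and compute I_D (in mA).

Saturation; I_D = 0.380 mA

V_GS = V_G − V_S = 2.38 − 0.403 = 1.98 V; V_DS = V_D − V_S = 4.76 − 0.403 = 4.36 V.
V_ov = V_GS − V_t = 1.98 − 0.707 = 1.27 V.
Since V_DS = 4.36 V ≥ V_ov = 1.27 V, the device is in saturation.
I_D = ½ k_n V_ov² (1 + λ V_DS) = 0.5 × 0.341 × 1.27² × (1 + 0.088 × 4.36) = 0.38 mA.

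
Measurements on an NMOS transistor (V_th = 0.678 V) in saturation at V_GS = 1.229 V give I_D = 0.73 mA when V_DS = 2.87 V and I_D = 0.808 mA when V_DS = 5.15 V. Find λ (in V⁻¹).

With V_GS fixed, I_D ∝ (1 + λ V_DS) in saturation, so I_D2/I_D1 = (1 + λ V_DS2)/(1 + λ V_DS1).
0.808/0.73 = 1.107 = (1 + 5.15 λ)/(1 + 2.87 λ).
Solving: λ (I_D1 V_DS2 − I_D2 V_DS1) = I_D2 − I_D1, so λ = (0.808 − 0.73) / (0.73 × 5.15 − 0.808 × 2.87) = 0.078 / 1.44 = 0.0541 V⁻¹.

λ = 0.0541 V⁻¹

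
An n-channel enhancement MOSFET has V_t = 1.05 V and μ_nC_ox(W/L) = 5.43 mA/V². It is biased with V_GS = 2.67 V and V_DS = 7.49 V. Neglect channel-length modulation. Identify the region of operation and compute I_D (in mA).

Saturation; I_D = 7.13 mA

V_ov = V_GS − V_t = 2.67 − 1.05 = 1.62 V.
Since V_DS = 7.49 V ≥ V_ov = 1.62 V, the device is in saturation.
I_D = ½ k_n V_ov² = 0.5 × 5.43 × 1.62² = 7.13 mA.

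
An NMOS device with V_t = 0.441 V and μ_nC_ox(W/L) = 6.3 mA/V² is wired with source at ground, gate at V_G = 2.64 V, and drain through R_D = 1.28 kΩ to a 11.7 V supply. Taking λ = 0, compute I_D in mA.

I_D = 8.56 mA

V_GS = V_G = 2.64 V, so V_ov = 2.64 − 0.441 = 2.2 V.
Assume saturation: I_D = ½ k_n V_ov² = 0.5 × 6.3 × 2.2² = 15.2 mA, giving V_DS = V_DD − I_D R_D = 11.7 − 15.2 × 1.28 = -7.8 V.
But -7.8 V < V_ov = 2.2 V, so the device is actually in triode.
In triode I_D = k_n[V_ov V_DS − ½ V_DS²] and I_D = (V_DD − V_DS)/R_D. Equating: 4.03 V_DS² − 18.73 V_DS + 11.7 = 0, giving V_DS = 0.744 V (the root below V_ov).
I_D = (11.7 − 0.744) / 1.28 = 8.56 mA.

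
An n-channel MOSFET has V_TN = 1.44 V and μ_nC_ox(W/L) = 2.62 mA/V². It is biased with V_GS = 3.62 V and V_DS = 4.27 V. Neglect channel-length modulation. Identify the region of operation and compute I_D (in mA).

Saturation; I_D = 6.23 mA

V_ov = V_GS − V_TN = 3.62 − 1.44 = 2.18 V.
Since V_DS = 4.27 V ≥ V_ov = 2.18 V, the device is in saturation.
I_D = ½ k_n V_ov² = 0.5 × 2.62 × 2.18² = 6.23 mA.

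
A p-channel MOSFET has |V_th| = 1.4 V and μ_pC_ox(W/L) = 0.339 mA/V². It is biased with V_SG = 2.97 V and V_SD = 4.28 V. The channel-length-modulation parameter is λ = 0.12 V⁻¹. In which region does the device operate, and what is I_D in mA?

Saturation; I_D = 0.632 mA

V_ov = V_SG − |V_th| = 2.97 − 1.4 = 1.57 V.
Since V_SD = 4.28 V ≥ V_ov = 1.57 V, the device is in saturation.
I_D = ½ k_p V_ov² (1 + λ V_SD) = 0.5 × 0.339 × 1.57² × (1 + 0.12 × 4.28) = 0.632 mA.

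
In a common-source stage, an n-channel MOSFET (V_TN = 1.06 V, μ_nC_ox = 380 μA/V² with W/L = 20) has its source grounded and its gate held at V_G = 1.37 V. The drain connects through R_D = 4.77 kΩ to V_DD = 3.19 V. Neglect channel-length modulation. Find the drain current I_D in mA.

V_GS = V_G = 1.37 V, so V_ov = 1.37 − 1.06 = 0.31 V.
k_n = μ_nC_ox · (W/L) = 7.6 mA/V².
Assume saturation: I_D = ½ k_n V_ov² = 0.5 × 7.6 × 0.31² = 0.365 mA, giving V_DS = V_DD − I_D R_D = 3.19 − 0.365 × 4.77 = 1.45 V.
V_DS = 1.45 V ≥ V_ov = 0.31 V, confirming saturation.

I_D = 0.365 mA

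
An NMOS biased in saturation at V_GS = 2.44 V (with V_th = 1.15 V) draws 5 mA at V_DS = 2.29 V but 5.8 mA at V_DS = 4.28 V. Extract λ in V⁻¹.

λ = 0.0985 V⁻¹

With V_GS fixed, I_D ∝ (1 + λ V_DS) in saturation, so I_D2/I_D1 = (1 + λ V_DS2)/(1 + λ V_DS1).
5.8/5 = 1.16 = (1 + 4.28 λ)/(1 + 2.29 λ).
Solving: λ (I_D1 V_DS2 − I_D2 V_DS1) = I_D2 − I_D1, so λ = (5.8 − 5) / (5 × 4.28 − 5.8 × 2.29) = 0.8 / 8.12 = 0.0985 V⁻¹.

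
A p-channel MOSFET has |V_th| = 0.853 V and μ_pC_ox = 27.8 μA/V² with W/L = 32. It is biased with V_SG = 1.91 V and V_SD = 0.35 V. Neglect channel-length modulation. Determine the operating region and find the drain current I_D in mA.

Triode; I_D = 0.275 mA

k_p = μ_pC_ox · (W/L) = 0.8896 mA/V².
V_ov = V_SG − |V_th| = 1.91 − 0.853 = 1.06 V.
Since V_SD = 0.35 V < V_ov = 1.06 V, the device is in the triode region.
I_D = k_p [V_ov · V_SD − ½ V_SD²] = 0.8896 × [1.06 × 0.35 − 0.5 × 0.35²] = 0.275 mA.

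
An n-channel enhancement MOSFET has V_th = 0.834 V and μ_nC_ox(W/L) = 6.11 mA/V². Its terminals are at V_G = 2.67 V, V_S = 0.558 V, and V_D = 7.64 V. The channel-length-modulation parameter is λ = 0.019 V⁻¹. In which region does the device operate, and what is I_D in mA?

Saturation; I_D = 5.66 mA

V_GS = V_G − V_S = 2.67 − 0.558 = 2.11 V; V_DS = V_D − V_S = 7.64 − 0.558 = 7.08 V.
V_ov = V_GS − V_th = 2.11 − 0.834 = 1.28 V.
Since V_DS = 7.08 V ≥ V_ov = 1.28 V, the device is in saturation.
I_D = ½ k_n V_ov² (1 + λ V_DS) = 0.5 × 6.11 × 1.28² × (1 + 0.019 × 7.08) = 5.66 mA.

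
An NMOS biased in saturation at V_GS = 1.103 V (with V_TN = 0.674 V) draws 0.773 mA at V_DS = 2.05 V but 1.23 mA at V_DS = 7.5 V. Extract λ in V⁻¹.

With V_GS fixed, I_D ∝ (1 + λ V_DS) in saturation, so I_D2/I_D1 = (1 + λ V_DS2)/(1 + λ V_DS1).
1.23/0.773 = 1.591 = (1 + 7.5 λ)/(1 + 2.05 λ).
Solving: λ (I_D1 V_DS2 − I_D2 V_DS1) = I_D2 − I_D1, so λ = (1.23 − 0.773) / (0.773 × 7.5 − 1.23 × 2.05) = 0.457 / 3.28 = 0.139 V⁻¹.

λ = 0.139 V⁻¹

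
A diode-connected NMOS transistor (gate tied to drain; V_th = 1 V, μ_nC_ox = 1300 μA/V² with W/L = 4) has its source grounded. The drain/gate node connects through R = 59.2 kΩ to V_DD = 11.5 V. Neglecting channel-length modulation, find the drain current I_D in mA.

With gate tied to drain, V_GS = V_DS ≥ V_GS − V_th, so the device is in saturation.
k_n = μ_nC_ox · (W/L) = 5.2 mA/V².
KCL at the drain: ½ k_n (V_GS − V_th)² = (V_DD − V_GS)/R.
Let x = V_GS − 1. Then 154 x² + x − 10.5 = 0, giving x = 0.258 V (positive root), so V_GS = 1.26 V.
I_D = (V_DD − V_GS)/R = (11.5 − 1.26) / 59.2 = 0.173 mA.

I_D = 0.173 mA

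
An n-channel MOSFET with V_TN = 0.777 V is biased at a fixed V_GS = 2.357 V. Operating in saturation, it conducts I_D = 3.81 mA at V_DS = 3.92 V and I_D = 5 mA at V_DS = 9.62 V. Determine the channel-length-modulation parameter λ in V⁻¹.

λ = 0.0698 V⁻¹

With V_GS fixed, I_D ∝ (1 + λ V_DS) in saturation, so I_D2/I_D1 = (1 + λ V_DS2)/(1 + λ V_DS1).
5/3.81 = 1.312 = (1 + 9.62 λ)/(1 + 3.92 λ).
Solving: λ (I_D1 V_DS2 − I_D2 V_DS1) = I_D2 − I_D1, so λ = (5 − 3.81) / (3.81 × 9.62 − 5 × 3.92) = 1.19 / 17.1 = 0.0698 V⁻¹.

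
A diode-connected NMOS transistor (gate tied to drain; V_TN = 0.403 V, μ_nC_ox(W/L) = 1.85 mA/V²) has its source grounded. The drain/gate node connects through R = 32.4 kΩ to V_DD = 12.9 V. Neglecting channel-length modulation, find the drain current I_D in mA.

With gate tied to drain, V_GS = V_DS ≥ V_GS − V_TN, so the device is in saturation.
KCL at the drain: ½ k_n (V_GS − V_TN)² = (V_DD − V_GS)/R.
Let x = V_GS − 0.403. Then 30 x² + x − 12.5 = 0, giving x = 0.629 V (positive root), so V_GS = 1.03 V.
I_D = (V_DD − V_GS)/R = (12.9 − 1.03) / 32.4 = 0.366 mA.

I_D = 0.366 mA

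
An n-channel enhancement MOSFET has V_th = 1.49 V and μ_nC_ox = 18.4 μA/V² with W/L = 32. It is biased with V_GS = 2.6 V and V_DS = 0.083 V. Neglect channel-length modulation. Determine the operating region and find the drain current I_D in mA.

Triode; I_D = 0.0522 mA

k_n = μ_nC_ox · (W/L) = 0.5888 mA/V².
V_ov = V_GS − V_th = 2.6 − 1.49 = 1.11 V.
Since V_DS = 0.083 V < V_ov = 1.11 V, the device is in the triode region.
I_D = k_n [V_ov · V_DS − ½ V_DS²] = 0.5888 × [1.11 × 0.083 − 0.5 × 0.083²] = 0.0522 mA.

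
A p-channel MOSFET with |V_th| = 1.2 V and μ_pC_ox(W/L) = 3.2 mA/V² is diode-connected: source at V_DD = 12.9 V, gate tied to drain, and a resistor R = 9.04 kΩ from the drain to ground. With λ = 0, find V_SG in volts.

V_SG = 2.07 V

With gate tied to drain, V_SG = V_SD ≥ V_SG − |V_th|, so the device is in saturation.
KCL at the drain: ½ k_p (V_SG − |V_th|)² = (V_DD − V_SG)/R.
Let x = V_SG − 1.2. Then 14.5 x² + x − 11.7 = 0, giving x = 0.865 V (positive root), so V_SG = 2.07 V.
I_D = (V_DD − V_SG)/R = (12.9 − 2.07) / 9.04 = 1.2 mA.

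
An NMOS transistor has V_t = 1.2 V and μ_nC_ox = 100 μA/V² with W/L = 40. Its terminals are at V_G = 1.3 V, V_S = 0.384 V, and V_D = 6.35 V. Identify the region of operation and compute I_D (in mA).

V_GS = V_G − V_S = 1.3 − 0.384 = 0.916 V; V_DS = V_D − V_S = 6.35 − 0.384 = 5.97 V.
V_GS = 0.916 V < V_t = 1.2 V, so the transistor is in cutoff.

Cutoff; I_D = 0 mA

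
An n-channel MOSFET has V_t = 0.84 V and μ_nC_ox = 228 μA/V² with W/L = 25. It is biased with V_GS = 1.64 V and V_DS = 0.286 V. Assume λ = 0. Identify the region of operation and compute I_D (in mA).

k_n = μ_nC_ox · (W/L) = 5.7 mA/V².
V_ov = V_GS − V_t = 1.64 − 0.84 = 0.8 V.
Since V_DS = 0.286 V < V_ov = 0.8 V, the device is in the triode region.
I_D = k_n [V_ov · V_DS − ½ V_DS²] = 5.7 × [0.8 × 0.286 − 0.5 × 0.286²] = 1.07 mA.

Triode; I_D = 1.07 mA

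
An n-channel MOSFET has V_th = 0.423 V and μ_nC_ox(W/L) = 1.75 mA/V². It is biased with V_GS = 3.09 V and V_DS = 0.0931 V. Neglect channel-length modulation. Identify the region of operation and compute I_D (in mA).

Triode; I_D = 0.427 mA

V_ov = V_GS − V_th = 3.09 − 0.423 = 2.67 V.
Since V_DS = 0.0931 V < V_ov = 2.67 V, the device is in the triode region.
I_D = k_n [V_ov · V_DS − ½ V_DS²] = 1.75 × [2.67 × 0.0931 − 0.5 × 0.0931²] = 0.427 mA.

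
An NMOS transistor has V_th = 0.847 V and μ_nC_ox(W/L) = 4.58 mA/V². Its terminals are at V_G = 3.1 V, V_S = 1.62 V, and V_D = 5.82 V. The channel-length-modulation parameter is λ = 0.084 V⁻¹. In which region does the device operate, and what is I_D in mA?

V_GS = V_G − V_S = 3.1 − 1.62 = 1.48 V; V_DS = V_D − V_S = 5.82 − 1.62 = 4.2 V.
V_ov = V_GS − V_th = 1.48 − 0.847 = 0.633 V.
Since V_DS = 4.2 V ≥ V_ov = 0.633 V, the device is in saturation.
I_D = ½ k_n V_ov² (1 + λ V_DS) = 0.5 × 4.58 × 0.633² × (1 + 0.084 × 4.2) = 1.24 mA.

Saturation; I_D = 1.24 mA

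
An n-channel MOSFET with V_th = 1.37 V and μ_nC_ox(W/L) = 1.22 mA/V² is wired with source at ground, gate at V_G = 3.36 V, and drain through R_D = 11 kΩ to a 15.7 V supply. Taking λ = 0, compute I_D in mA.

V_GS = V_G = 3.36 V, so V_ov = 3.36 − 1.37 = 1.99 V.
Assume saturation: I_D = ½ k_n V_ov² = 0.5 × 1.22 × 1.99² = 2.42 mA, giving V_DS = V_DD − I_D R_D = 15.7 − 2.42 × 11 = -10.9 V.
But -10.9 V < V_ov = 1.99 V, so the device is actually in triode.
In triode I_D = k_n[V_ov V_DS − ½ V_DS²] and I_D = (V_DD − V_DS)/R_D. Equating: 6.71 V_DS² − 27.71 V_DS + 15.7 = 0, giving V_DS = 0.678 V (the root below V_ov).
I_D = (15.7 − 0.678) / 11 = 1.37 mA.

I_D = 1.37 mA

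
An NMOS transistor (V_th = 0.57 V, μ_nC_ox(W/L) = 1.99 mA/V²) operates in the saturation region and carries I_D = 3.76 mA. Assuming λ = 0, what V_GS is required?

V_GS = 2.51 V

In saturation I_D = ½ k_n (V_GS − V_th)², so V_GS − V_th = √(2 I_D / k_n) = √(2 × 3.76 / 1.99) = 1.94 V.
V_GS = 0.57 + 1.94 = 2.51 V.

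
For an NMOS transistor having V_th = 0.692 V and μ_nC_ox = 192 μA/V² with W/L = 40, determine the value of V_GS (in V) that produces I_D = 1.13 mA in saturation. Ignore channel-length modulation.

V_GS = 1.23 V

k_n = μ_nC_ox · (W/L) = 7.68 mA/V².
In saturation I_D = ½ k_n (V_GS − V_th)², so V_GS − V_th = √(2 I_D / k_n) = √(2 × 1.13 / 7.68) = 0.542 V.
V_GS = 0.692 + 0.542 = 1.23 V.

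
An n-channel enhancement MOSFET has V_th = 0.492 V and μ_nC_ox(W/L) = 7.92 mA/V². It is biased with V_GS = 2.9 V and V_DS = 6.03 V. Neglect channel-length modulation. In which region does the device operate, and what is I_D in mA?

Saturation; I_D = 23.0 mA

V_ov = V_GS − V_th = 2.9 − 0.492 = 2.41 V.
Since V_DS = 6.03 V ≥ V_ov = 2.41 V, the device is in saturation.
I_D = ½ k_n V_ov² = 0.5 × 7.92 × 2.41² = 23 mA.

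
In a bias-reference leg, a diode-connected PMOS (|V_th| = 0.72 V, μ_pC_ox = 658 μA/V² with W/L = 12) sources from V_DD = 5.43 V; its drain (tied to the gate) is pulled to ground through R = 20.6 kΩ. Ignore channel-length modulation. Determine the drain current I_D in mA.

With gate tied to drain, V_SG = V_SD ≥ V_SG − |V_th|, so the device is in saturation.
k_p = μ_pC_ox · (W/L) = 7.896 mA/V².
KCL at the drain: ½ k_p (V_SG − |V_th|)² = (V_DD − V_SG)/R.
Let x = V_SG − 0.72. Then 81.3 x² + x − 4.71 = 0, giving x = 0.235 V (positive root), so V_SG = 0.955 V.
I_D = (V_DD − V_SG)/R = (5.43 − 0.955) / 20.6 = 0.217 mA.

I_D = 0.217 mA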